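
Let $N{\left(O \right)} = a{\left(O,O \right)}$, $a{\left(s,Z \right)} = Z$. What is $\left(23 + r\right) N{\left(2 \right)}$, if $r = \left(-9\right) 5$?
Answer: $-44$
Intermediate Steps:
$N{\left(O \right)} = O$
$r = -45$
$\left(23 + r\right) N{\left(2 \right)} = \left(23 - 45\right) 2 = \left(-22\right) 2 = -44$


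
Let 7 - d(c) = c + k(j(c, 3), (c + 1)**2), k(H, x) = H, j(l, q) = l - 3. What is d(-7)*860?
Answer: 20640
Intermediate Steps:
j(l, q) = -3 + l
d(c) = 10 - 2*c (d(c) = 7 - (c + (-3 + c)) = 7 - (-3 + 2*c) = 7 + (3 - 2*c) = 10 - 2*c)
d(-7)*860 = (10 - 2*(-7))*860 = (10 + 14)*860 = 24*860 = 20640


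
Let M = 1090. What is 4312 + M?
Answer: 5402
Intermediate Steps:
4312 + M = 4312 + 1090 = 5402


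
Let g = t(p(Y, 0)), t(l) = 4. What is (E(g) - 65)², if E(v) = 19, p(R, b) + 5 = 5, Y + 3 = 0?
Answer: 2116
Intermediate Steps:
Y = -3 (Y = -3 + 0 = -3)
p(R, b) = 0 (p(R, b) = -5 + 5 = 0)
g = 4
(E(g) - 65)² = (19 - 65)² = (-46)² = 2116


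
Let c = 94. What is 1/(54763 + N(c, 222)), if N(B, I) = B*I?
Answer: 1/75631 ≈ 1.3222e-5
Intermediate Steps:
1/(54763 + N(c, 222)) = 1/(54763 + 94*222) = 1/(54763 + 20868) = 1/75631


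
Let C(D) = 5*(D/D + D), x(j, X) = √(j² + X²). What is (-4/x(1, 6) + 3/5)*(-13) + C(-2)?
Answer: -64/5 + 52*√37/37 ≈ -4.2513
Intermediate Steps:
x(j, X) = √(X² + j²)
C(D) = 5 + 5*D (C(D) = 5*(1 + D) = 5 + 5*D)
(-4/x(1, 6) + 3/5)*(-13) + C(-2) = (-4/√(6² + 1²) + 3/5)*(-13) + (5 + 5*(-2)) = (-4/√(36 + 1) + 3*(⅕))*(-13) + (5 - 10) = (-4*√37/37 + ⅗)*(-13) - 5 = (⅗ - 4*√37/37)*(-13) - 5 = (-39/5 + 52*√37/37) - 5 = -64/5 + 52*√37/37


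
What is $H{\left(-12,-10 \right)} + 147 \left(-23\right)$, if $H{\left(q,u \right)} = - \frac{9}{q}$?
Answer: $- \frac{13521}{4} \approx -3380.3$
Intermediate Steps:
$H{\left(-12,-10 \right)} + 147 \left(-23\right) = - \frac{9}{-12} + 147 \left(-23\right) = \left(-9\right) \left(- \frac{1}{12}\right) - 3381 = \frac{3}{4} - 3381 = - \frac{13521}{4}$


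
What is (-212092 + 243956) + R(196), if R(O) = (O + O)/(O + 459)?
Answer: 20871312/655 ≈ 31865.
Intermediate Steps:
R(O) = 2*O/(459 + O) (R(O) = (2*O)/(459 + O) = 2*O/(459 + O))
(-212092 + 243956) + R(196) = (-212092 + 243956) + 2*196/(459 + 196) = 31864 + 2*196/655 = 31864 + 2*196*(1/655) = 31864 + 392/655 = 20871312/655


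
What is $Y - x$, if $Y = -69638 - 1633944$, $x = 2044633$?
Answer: $-3748215$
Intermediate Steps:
$Y = -1703582$ ($Y = -69638 - 1633944 = -1703582$)
$Y - x = -1703582 - 2044633 = -3748215$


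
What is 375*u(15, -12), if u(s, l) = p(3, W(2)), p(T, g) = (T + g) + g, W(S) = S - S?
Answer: 1125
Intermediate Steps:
W(S) = 0
p(T, g) = T + 2*g
u(s, l) = 3 (u(s, l) = 3 + 2*0 = 3 + 0 = 3)
375*u(15, -12) = 375*3 = 1125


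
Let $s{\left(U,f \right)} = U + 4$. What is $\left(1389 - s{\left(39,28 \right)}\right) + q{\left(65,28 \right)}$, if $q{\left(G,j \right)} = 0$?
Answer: $1346$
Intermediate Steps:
$s{\left(U,f \right)} = 4 + U$
$\left(1389 - s{\left(39,28 \right)}\right) + q{\left(65,28 \right)} = \left(1389 - \left(4 + 39\right)\right) + 0 = \left(1389 - 43\right) + 0 = 1346 + 0 = 1346$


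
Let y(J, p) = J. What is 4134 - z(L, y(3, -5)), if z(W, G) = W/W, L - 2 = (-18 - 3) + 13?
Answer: 4133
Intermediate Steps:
L = -6 (L = 2 + ((-18 - 3) + 13) = 2 + (-21 + 13) = 2 - 8 = -6)
z(W, G) = 1
4134 - z(L, y(3, -5)) = 4134 - 1*1 = 4134 - 1 = 4133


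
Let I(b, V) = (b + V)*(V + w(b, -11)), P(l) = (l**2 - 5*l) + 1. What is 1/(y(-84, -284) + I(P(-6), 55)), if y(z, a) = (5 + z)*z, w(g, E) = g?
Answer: 1/21520 ≈ 4.6468e-5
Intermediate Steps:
y(z, a) = z*(5 + z)
P(l) = 1 + l**2 - 5*l
I(b, V) = (V + b)**2 (I(b, V) = (b + V)*(V + b) = (V + b)*(V + b) = (V + b)**2)
1/(y(-84, -284) + I(P(-6), 55)) = 1/(-84*(5 - 84) + (55**2 + (1 + (-6)**2 - 5*(-6))**2 + 2*55*(1 + (-6)**2 - 5*(-6)))) = 1/(-84*(-79) + (3025 + (1 + 36 + 30)**2 + 2*55*(1 + 36 + 30))) = 1/(6636 + (3025 + 67**2 + 2*55*67)) = 1/(6636 + (3025 + 4489 + 7370)) = 1/(6636 + 14884) = 1/21520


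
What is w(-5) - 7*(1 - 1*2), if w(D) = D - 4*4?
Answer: -14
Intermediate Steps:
w(D) = -16 + D (w(D) = D - 16 = -16 + D)
w(-5) - 7*(1 - 1*2) = (-16 - 5) - 7*(1 - 1*2) = -21 - 7*(1 - 2) = -21 - 7*(-1) = -21 + 7 = -14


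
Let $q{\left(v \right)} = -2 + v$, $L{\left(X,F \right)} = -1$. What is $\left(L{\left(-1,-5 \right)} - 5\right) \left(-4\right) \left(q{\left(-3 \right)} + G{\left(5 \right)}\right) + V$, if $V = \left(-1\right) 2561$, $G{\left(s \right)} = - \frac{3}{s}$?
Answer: $- \frac{13477}{5} \approx -2695.4$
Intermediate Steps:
$V = -2561$
$\left(L{\left(-1,-5 \right)} - 5\right) \left(-4\right) \left(q{\left(-3 \right)} + G{\left(5 \right)}\right) + V = \left(-1 - 5\right) \left(-4\right) \left(\left(-2 - 3\right) - \frac{3}{5}\right) - 2561 = \left(-6\right) \left(-4\right) \left(-5 - \frac{3}{5}\right) - 2561 = 24 \left(-5 - \frac{3}{5}\right) - 2561 = 24 \left(- \frac{28}{5}\right) - 2561 = - \frac{672}{5} - 2561 = - \frac{13477}{5}$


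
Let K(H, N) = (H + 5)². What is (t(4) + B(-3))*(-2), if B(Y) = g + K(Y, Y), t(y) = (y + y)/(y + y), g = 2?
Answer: -14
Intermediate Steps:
K(H, N) = (5 + H)²
t(y) = 1 (t(y) = (2*y)/((2*y)) = (2*y)*(1/(2*y)) = 1)
B(Y) = 2 + (5 + Y)²
(t(4) + B(-3))*(-2) = (1 + (2 + (5 - 3)²))*(-2) = (1 + (2 + 2²))*(-2) = (1 + (2 + 4))*(-2) = (1 + 6)*(-2) = 7*(-2) = -14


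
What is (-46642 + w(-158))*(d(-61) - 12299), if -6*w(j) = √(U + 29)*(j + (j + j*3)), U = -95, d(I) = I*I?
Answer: 400095076 - 3388310*I*√66/3 ≈ 4.001e+8 - 9.1756e+6*I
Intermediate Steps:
d(I) = I²
w(j) = -5*I*j*√66/6 (w(j) = -√(-95 + 29)*(j + (j + j*3))/6 = -√(-66)*(j + (j + 3*j))/6 = -I*√66*(j + 4*j)/6 = -I*√66*5*j/6 = -5*I*j*√66/6)
(-46642 + w(-158))*(d(-61) - 12299) = (-46642 - ⅚*I*(-158)*√66)*((-61)² - 12299) = (-46642 + 395*I*√66/3)*(3721 - 12299) = (-46642 + 395*I*√66/3)*(-8578) = 400095076 - 3388310*I*√66/3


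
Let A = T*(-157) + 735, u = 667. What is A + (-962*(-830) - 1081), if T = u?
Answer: 693395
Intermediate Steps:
T = 667
A = -103984 (A = 667*(-157) + 735 = -104719 + 735 = -103984)
A + (-962*(-830) - 1081) = -103984 + (-962*(-830) - 1081) = -103984 + (798460 - 1081) = -103984 + 797379 = 693395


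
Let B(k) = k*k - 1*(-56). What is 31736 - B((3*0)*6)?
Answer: 31680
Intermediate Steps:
B(k) = 56 + k**2 (B(k) = k**2 + 56 = 56 + k**2)
31736 - B((3*0)*6) = 31736 - (56 + ((3*0)*6)**2) = 31736 - (56 + (0*6)**2) = 31736 - (56 + 0**2) = 31736 - (56 + 0) = 31736 - 1*56 = 31736 - 56 = 31680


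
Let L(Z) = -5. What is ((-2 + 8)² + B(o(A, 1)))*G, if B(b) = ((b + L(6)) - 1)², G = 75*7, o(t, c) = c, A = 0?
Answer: 32025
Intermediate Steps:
G = 525
B(b) = (-6 + b)² (B(b) = ((b - 5) - 1)² = ((-5 + b) - 1)² = (-6 + b)²)
((-2 + 8)² + B(o(A, 1)))*G = ((-2 + 8)² + (-6 + 1)²)*525 = (6² + (-5)²)*525 = (36 + 25)*525 = 61*525 = 32025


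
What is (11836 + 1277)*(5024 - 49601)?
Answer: -584538201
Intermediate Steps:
(11836 + 1277)*(5024 - 49601) = 13113*(-44577) = -584538201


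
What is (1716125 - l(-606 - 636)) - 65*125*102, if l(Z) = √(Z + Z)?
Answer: 887375 - 6*I*√69 ≈ 8.8738e+5 - 49.84*I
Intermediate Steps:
l(Z) = √2*√Z (l(Z) = √(2*Z) = √2*√Z)
(1716125 - l(-606 - 636)) - 65*125*102 = (1716125 - √2*√(-606 - 636)) - 65*125*102 = (1716125 - √2*√(-1242)) - 8125*102 = (1716125 - √2*3*I*√138) - 828750 = (1716125 - 6*I*√69) - 828750 = 887375 - 6*I*√69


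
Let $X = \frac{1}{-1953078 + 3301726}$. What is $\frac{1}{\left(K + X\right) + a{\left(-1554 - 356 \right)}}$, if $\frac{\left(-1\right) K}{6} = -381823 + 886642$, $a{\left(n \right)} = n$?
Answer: $- \frac{1348648}{4087514725951} \approx -3.2994 \cdot 10^{-7}$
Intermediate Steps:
$X = \frac{1}{1348648} \approx 7.4148 \cdot 10^{-7}$
$K = -3028914$ ($K = - 6 \left(-381823 + 886642\right) = \left(-6\right) 504819 = -3028914$)
$\frac{1}{\left(K + X\right) + a{\left(-1554 - 356 \right)}} = \frac{1}{\left(-3028914 + \frac{1}{1348648}\right) - 1910} = \frac{1}{- \frac{4084938808271}{1348648} - 1910} = \frac{1}{- \frac{4087514725951}{1348648}} = - \frac{1348648}{4087514725951}$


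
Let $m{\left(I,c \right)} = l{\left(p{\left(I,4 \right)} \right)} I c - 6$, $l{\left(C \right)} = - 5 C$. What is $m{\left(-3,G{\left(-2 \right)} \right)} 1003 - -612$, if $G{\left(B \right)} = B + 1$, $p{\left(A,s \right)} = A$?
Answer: $39729$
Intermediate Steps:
$G{\left(B \right)} = 1 + B$
$m{\left(I,c \right)} = -6 - 5 c I^{2}$ ($m{\left(I,c \right)} = - 5 I I c - 6 = - 5 I^{2} c - 6 = - 5 c I^{2} - 6 = -6 - 5 c I^{2}$)
$m{\left(-3,G{\left(-2 \right)} \right)} 1003 - -612 = \left(-6 - 5 \left(1 - 2\right) \left(-3\right)^{2}\right) 1003 - -612 = \left(-6 - \left(-5\right) 9\right) 1003 + 612 = \left(-6 + 45\right) 1003 + 612 = 39 \cdot 1003 + 612 = 39117 + 612 = 39729$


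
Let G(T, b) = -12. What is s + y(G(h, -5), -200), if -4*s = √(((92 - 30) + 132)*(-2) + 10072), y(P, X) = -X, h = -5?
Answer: 200 - 3*√269/2 ≈ 175.40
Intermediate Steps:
s = -3*√269/2 (s = -√(((92 - 30) + 132)*(-2) + 10072)/4 = -√((62 + 132)*(-2) + 10072)/4 = -√(194*(-2) + 10072)/4 = -√(-388 + 10072)/4 = -3*√269/2 ≈ -24.602)
s + y(G(h, -5), -200) = -3*√269/2 - 1*(-200) = -3*√269/2 + 200 = 200 - 3*√269/2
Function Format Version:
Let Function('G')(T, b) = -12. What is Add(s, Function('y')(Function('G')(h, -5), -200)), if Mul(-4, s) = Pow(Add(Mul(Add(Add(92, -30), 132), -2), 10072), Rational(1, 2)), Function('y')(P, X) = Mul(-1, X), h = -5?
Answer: Add(200, Mul(Rational(-3, 2), Pow(269, Rational(1, 2)))) ≈ 175.40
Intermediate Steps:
s = Mul(Rational(-3, 2), Pow(269, Rational(1, 2))) (s = Mul(Rational(-1, 4), Pow(Add(Mul(Add(Add(92, -30), 132), -2), 10072), Rational(1, 2))) = Mul(Rational(-1, 4), Pow(Add(Mul(Add(62, 132), -2), 10072), Rational(1, 2))) = Mul(Rational(-1, 4), Pow(Add(Mul(194, -2), 10072), Rational(1, 2))) = Mul(Rational(-1, 4), Pow(Add(-388, 10072), Rational(1, 2))) = Mul(Rational(-1, 4), Pow(9684, Rational(1, 2))) = Mul(Rational(-1, 4), Mul(6, Pow(269, Rational(1, 2)))) = Mul(Rational(-3, 2), Pow(269, Rational(1, 2))) ≈ -24.602)
Add(s, Function('y')(Function('G')(h, -5), -200)) = Add(Mul(Rational(-3, 2), Pow(269, Rational(1, 2))), Mul(-1, -200)) = Add(Mul(Rational(-3, 2), Pow(269, Rational(1, 2))), 200) = Add(200, Mul(Rational(-3, 2), Pow(269, Rational(1, 2))))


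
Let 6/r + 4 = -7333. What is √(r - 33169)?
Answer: I*√1785539356183/7337 ≈ 182.12*I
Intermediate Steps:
r = -6/7337 (r = 6/(-4 - 7333) = 6/(-7337) = 6*(-1/7337) = -6/7337 ≈ -0.00081777)
√(r - 33169) = √(-6/7337 - 33169) = √(-243360959/7337) = I*√1785539356183/7337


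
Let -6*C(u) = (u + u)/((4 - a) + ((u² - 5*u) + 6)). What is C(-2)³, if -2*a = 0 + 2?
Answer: 8/421875 ≈ 1.8963e-5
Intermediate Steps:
a = -1 (a = -(0 + 2)/2 = -½*2 = -1)
C(u) = -u/(3*(11 + u² - 5*u)) (C(u) = -(u + u)/(6*((4 - 1*(-1)) + ((u² - 5*u) + 6))) = -2*u/(6*((4 + 1) + (6 + u² - 5*u))) = -2*u/(6*(5 + (6 + u² - 5*u))) = -2*u/(6*(11 + u² - 5*u)) = -u/(3*(11 + u² - 5*u)))
C(-2)³ = (-1*(-2)/(33 - 15*(-2) + 3*(-2)²))³ = (-1*(-2)/(33 + 30 + 3*4))³ = (-1*(-2)/(33 + 30 + 12))³ = (-1*(-2)/75)³ = (-1*(-2)*1/75)³ = (2/75)³ = 8/421875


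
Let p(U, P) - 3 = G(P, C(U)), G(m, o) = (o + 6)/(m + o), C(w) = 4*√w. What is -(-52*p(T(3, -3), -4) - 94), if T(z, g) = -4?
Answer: 276 - 52*I ≈ 276.0 - 52.0*I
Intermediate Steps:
G(m, o) = (6 + o)/(m + o)
p(U, P) = 3 + (6 + 4*√U)/(P + 4*√U)
-(-52*p(T(3, -3), -4) - 94) = -(-52*(6 + 3*(-4) + 16*√(-4))/(-4 + 4*√(-4)) - 94) = -(-52*(6 - 12 + 16*(2*I))/(-4 + 4*(2*I)) - 94) = -(-52*(6 - 12 + 32*I)/(-4 + 8*I) - 94) = -(-52*(-4 - 8*I)/80*(-6 + 32*I) - 94) = -(-13*(-6 + 32*I)*(-4 - 8*I)/20 - 94) = -(-94 - 13*(-6 + 32*I)*(-4 - 8*I)/20) = 94 + 13*(-6 + 32*I)*(-4 - 8*I)/20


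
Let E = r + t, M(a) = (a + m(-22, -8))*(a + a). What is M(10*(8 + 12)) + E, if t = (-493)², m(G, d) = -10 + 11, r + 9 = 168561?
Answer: 492001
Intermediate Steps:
r = 168552 (r = -9 + 168561 = 168552)
m(G, d) = 1
M(a) = 2*a*(1 + a) (M(a) = (a + 1)*(a + a) = (1 + a)*(2*a) = 2*a*(1 + a))
t = 243049
E = 411601 (E = 168552 + 243049 = 411601)
M(10*(8 + 12)) + E = 2*(10*(8 + 12))*(1 + 10*(8 + 12)) + 411601 = 2*(10*20)*(1 + 10*20) + 411601 = 2*200*(1 + 200) + 411601 = 2*200*201 + 411601 = 80400 + 411601 = 492001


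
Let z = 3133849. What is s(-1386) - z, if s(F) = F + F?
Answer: -3136621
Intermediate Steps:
s(F) = 2*F
s(-1386) - z = 2*(-1386) - 1*3133849 = -2772 - 3133849 = -3136621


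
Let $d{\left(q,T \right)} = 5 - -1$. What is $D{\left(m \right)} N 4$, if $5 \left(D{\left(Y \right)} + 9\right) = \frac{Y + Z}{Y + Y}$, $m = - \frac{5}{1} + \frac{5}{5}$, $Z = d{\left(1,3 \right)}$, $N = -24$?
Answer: $\frac{4344}{5} \approx 868.8$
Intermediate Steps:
$d{\left(q,T \right)} = 6$ ($d{\left(q,T \right)} = 5 + 1 = 6$)
$Z = 6$
$m = -4$ ($m = \left(-5\right) 1 + 5 \cdot \frac{1}{5} = -5 + 1 = -4$)
$D{\left(Y \right)} = -9 + \frac{6 + Y}{10 Y}$ ($D{\left(Y \right)} = -9 + \frac{\left(Y + 6\right) \frac{1}{Y + Y}}{5} = -9 + \frac{\left(6 + Y\right) \frac{1}{2 Y}}{5} = -9 + \frac{\frac{1}{2} \frac{1}{Y} \left(6 + Y\right)}{5} = -9 + \frac{6 + Y}{10 Y}$)
$D{\left(m \right)} N 4 = \frac{6 - -356}{10 \left(-4\right)} \left(-24\right) 4 = \frac{1}{10} \left(- \frac{1}{4}\right) \left(6 + 356\right) \left(-24\right) 4 = \frac{1}{10} \left(- \frac{1}{4}\right) 362 \left(-24\right) 4 = \left(- \frac{181}{20}\right) \left(-24\right) 4 = \frac{1086}{5} \cdot 4 = \frac{4344}{5}$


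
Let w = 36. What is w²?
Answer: 1296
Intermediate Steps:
w² = 36² = 1296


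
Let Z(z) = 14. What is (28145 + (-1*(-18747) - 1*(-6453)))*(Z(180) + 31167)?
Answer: 1663350445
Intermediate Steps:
(28145 + (-1*(-18747) - 1*(-6453)))*(Z(180) + 31167) = (28145 + (-1*(-18747) - 1*(-6453)))*(14 + 31167) = (28145 + (18747 + 6453))*31181 = (28145 + 25200)*31181 = 53345*31181 = 1663350445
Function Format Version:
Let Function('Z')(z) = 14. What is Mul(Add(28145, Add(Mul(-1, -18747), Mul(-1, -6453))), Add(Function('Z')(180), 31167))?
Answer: 1663350445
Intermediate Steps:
Mul(Add(28145, Add(Mul(-1, -18747), Mul(-1, -6453))), Add(Function('Z')(180), 31167)) = Mul(Add(28145, Add(Mul(-1, -18747), Mul(-1, -6453))), Add(14, 31167)) = Mul(Add(28145, Add(18747, 6453)), 31181) = Mul(Add(28145, 25200), 31181) = Mul(53345, 31181) = 1663350445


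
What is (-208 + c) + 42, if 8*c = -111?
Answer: -1439/8 ≈ -179.88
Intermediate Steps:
c = -111/8 (c = (⅛)*(-111) = -111/8 ≈ -13.875)
(-208 + c) + 42 = (-208 - 111/8) + 42 = -1775/8 + 42 = -1439/8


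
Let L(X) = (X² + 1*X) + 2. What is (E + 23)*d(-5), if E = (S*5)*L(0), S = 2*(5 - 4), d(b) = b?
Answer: -215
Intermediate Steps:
S = 2 (S = 2*1 = 2)
L(X) = 2 + X + X² (L(X) = (X² + X) + 2 = (X + X²) + 2 = 2 + X + X²)
E = 20 (E = (2*5)*(2 + 0 + 0²) = 10*(2 + 0 + 0) = 10*2 = 20)
(E + 23)*d(-5) = (20 + 23)*(-5) = 43*(-5) = -215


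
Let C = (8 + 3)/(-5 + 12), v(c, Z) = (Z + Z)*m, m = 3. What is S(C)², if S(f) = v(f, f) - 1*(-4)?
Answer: 8836/49 ≈ 180.33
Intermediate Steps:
v(c, Z) = 6*Z (v(c, Z) = (Z + Z)*3 = (2*Z)*3 = 6*Z)
C = 11/7 ≈ 1.5714
S(f) = 4 + 6*f (S(f) = 6*f - 1*(-4) = 6*f + 4 = 4 + 6*f)
S(C)² = (4 + 6*(11/7))² = (4 + 66/7)² = (94/7)² = 8836/49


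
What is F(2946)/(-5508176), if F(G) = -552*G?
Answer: 101637/344261 ≈ 0.29523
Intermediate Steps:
F(2946)/(-5508176) = -552*2946/(-5508176) = -1626192*(-1/5508176) = 101637/344261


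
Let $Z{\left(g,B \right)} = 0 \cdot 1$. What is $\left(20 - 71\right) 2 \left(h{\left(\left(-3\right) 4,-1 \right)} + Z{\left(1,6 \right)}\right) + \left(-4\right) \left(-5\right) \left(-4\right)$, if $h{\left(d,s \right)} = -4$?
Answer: $328$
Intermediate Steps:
$Z{\left(g,B \right)} = 0$
$\left(20 - 71\right) 2 \left(h{\left(\left(-3\right) 4,-1 \right)} + Z{\left(1,6 \right)}\right) + \left(-4\right) \left(-5\right) \left(-4\right) = \left(20 - 71\right) 2 \left(-4 + 0\right) + \left(-4\right) \left(-5\right) \left(-4\right) = \left(20 - 71\right) 2 \left(-4\right) + 20 \left(-4\right) = \left(-51\right) \left(-8\right) - 80 = 408 - 80 = 328$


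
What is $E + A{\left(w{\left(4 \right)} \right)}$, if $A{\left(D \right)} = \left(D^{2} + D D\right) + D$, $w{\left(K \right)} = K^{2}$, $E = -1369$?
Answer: $-841$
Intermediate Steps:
$A{\left(D \right)} = D + 2 D^{2}$ ($A{\left(D \right)} = \left(D^{2} + D^{2}\right) + D = 2 D^{2} + D = D + 2 D^{2}$)
$E + A{\left(w{\left(4 \right)} \right)} = -1369 + 4^{2} \left(1 + 2 \cdot 4^{2}\right) = -1369 + 16 \left(1 + 2 \cdot 16\right) = -1369 + 16 \left(1 + 32\right) = -1369 + 16 \cdot 33 = -1369 + 528 = -841$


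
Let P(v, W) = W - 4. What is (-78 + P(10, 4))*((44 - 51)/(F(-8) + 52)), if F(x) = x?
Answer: 273/22 ≈ 12.409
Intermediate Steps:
P(v, W) = -4 + W
(-78 + P(10, 4))*((44 - 51)/(F(-8) + 52)) = (-78 + (-4 + 4))*((44 - 51)/(-8 + 52)) = (-78 + 0)*(-7/44) = -(-546)/44 = -78*(-7/44) = 273/22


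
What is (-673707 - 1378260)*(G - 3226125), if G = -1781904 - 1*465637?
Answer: 11231782001022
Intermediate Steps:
G = -2247541 (G = -1781904 - 465637 = -2247541)
(-673707 - 1378260)*(G - 3226125) = (-673707 - 1378260)*(-2247541 - 3226125) = -2051967*(-5473666) = 11231782001022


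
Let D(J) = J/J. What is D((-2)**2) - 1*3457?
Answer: -3456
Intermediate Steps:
D(J) = 1
D((-2)**2) - 1*3457 = 1 - 1*3457 = 1 - 3457 = -3456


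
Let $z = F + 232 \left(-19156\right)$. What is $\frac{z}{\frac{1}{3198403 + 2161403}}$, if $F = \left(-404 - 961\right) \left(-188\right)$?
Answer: $-22444573531032$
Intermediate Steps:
$F = 256620$ ($F = \left(-1365\right) \left(-188\right) = 256620$)
$z = -4187572$ ($z = 256620 + 232 \left(-19156\right) = 256620 - 4444192 = -4187572$)
$\frac{z}{\frac{1}{3198403 + 2161403}} = - \frac{4187572}{\frac{1}{3198403 + 2161403}} = - \frac{4187572}{\frac{1}{5359806}} = - 4187572 \frac{1}{\frac{1}{5359806}} = \left(-4187572\right) 5359806 = -22444573531032$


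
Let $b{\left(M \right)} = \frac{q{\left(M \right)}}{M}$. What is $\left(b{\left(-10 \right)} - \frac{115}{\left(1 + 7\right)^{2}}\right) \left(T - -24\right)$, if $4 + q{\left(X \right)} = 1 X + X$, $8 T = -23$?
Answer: $\frac{32617}{2560} \approx 12.741$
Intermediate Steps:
$T = - \frac{23}{8}$ ($T = \frac{1}{8} \left(-23\right) = - \frac{23}{8} \approx -2.875$)
$q{\left(X \right)} = -4 + 2 X$ ($q{\left(X \right)} = -4 + \left(1 X + X\right) = -4 + \left(X + X\right) = -4 + 2 X$)
$b{\left(M \right)} = \frac{-4 + 2 M}{M}$
$\left(b{\left(-10 \right)} - \frac{115}{\left(1 + 7\right)^{2}}\right) \left(T - -24\right) = \left(\left(2 - \frac{4}{-10}\right) - \frac{115}{\left(1 + 7\right)^{2}}\right) \left(- \frac{23}{8} - -24\right) = \left(\left(2 - - \frac{2}{5}\right) - \frac{115}{8^{2}}\right) \left(- \frac{23}{8} + \left(-1 + 25\right)\right) = \left(\left(2 + \frac{2}{5}\right) - \frac{115}{64}\right) \left(- \frac{23}{8} + 24\right) = \left(\frac{12}{5} - \frac{115}{64}\right) \frac{169}{8} = \frac{193}{320} \cdot \frac{169}{8} = \frac{32617}{2560}$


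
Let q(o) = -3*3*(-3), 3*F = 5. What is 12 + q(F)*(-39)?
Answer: -1041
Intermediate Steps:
F = 5/3 (F = (⅓)*5 = 5/3 ≈ 1.6667)
q(o) = 27 (q(o) = -9*(-3) = 27)
12 + q(F)*(-39) = 12 + 27*(-39) = 12 - 1053 = -1041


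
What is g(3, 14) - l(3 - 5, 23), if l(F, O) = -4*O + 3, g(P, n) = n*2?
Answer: 117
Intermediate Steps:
g(P, n) = 2*n
l(F, O) = 3 - 4*O
g(3, 14) - l(3 - 5, 23) = 2*14 - (3 - 4*23) = 28 - (3 - 92) = 28 - 1*(-89) = 28 + 89 = 117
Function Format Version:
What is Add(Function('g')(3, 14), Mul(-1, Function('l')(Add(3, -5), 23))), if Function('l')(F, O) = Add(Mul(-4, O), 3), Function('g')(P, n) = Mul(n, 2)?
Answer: 117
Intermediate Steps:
Function('g')(P, n) = Mul(2, n)
Function('l')(F, O) = Add(3, Mul(-4, O))
Add(Function('g')(3, 14), Mul(-1, Function('l')(Add(3, -5), 23))) = Add(Mul(2, 14), Mul(-1, Add(3, Mul(-4, 23)))) = Add(28, Mul(-1, Add(3, -92))) = Add(28, Mul(-1, -89)) = Add(28, 89) = 117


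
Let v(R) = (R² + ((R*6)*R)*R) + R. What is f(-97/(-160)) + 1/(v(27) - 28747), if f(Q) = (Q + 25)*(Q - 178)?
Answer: -10478106075557/2306739200 ≈ -4542.4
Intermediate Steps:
v(R) = R + R² + 6*R³ (v(R) = (R² + ((6*R)*R)*R) + R = (R² + (6*R²)*R) + R = (R² + 6*R³) + R = R + R² + 6*R³)
f(Q) = (-178 + Q)*(25 + Q) (f(Q) = (25 + Q)*(-178 + Q) = (-178 + Q)*(25 + Q))
f(-97/(-160)) + 1/(v(27) - 28747) = (-4450 + (-97/(-160))² - (-14841)/(-160)) + 1/(27*(1 + 27 + 6*27²) - 28747) = (-4450 + (-97*(-1/160))² - (-14841)*(-1)/160) + 1/(27*(1 + 27 + 6*729) - 28747) = (-4450 + (97/160)² - 153*97/160) + 1/(27*(1 + 27 + 4374) - 28747) = (-4450 + 9409/25600 - 14841/160) + 1/(27*4402 - 28747) = -116285151/25600 + 1/(118854 - 28747) = -116285151/25600 + 1/90107 = -10478106075557/2306739200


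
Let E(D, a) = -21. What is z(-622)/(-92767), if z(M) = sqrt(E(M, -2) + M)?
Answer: -I*sqrt(643)/92767 ≈ -0.00027335*I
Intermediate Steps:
z(M) = sqrt(-21 + M)
z(-622)/(-92767) = sqrt(-21 - 622)/(-92767) = sqrt(-643)*(-1/92767) = (I*sqrt(643))*(-1/92767) = -I*sqrt(643)/92767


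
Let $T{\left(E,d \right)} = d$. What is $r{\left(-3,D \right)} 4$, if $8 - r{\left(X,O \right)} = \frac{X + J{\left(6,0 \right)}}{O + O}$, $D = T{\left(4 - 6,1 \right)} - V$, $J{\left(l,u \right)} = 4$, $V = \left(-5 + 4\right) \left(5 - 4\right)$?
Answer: $31$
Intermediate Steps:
$V = -1$ ($V = \left(-1\right) 1 = -1$)
$D = 2$ ($D = 1 - -1 = 1 + 1 = 2$)
$r{\left(X,O \right)} = 8 - \frac{4 + X}{2 O}$ ($r{\left(X,O \right)} = 8 - \frac{X + 4}{O + O} = 8 - \frac{4 + X}{2 O}$)
$r{\left(-3,D \right)} 4 = \frac{-4 - -3 + 16 \cdot 2}{2 \cdot 2} \cdot 4 = \frac{1}{2} \cdot \frac{1}{2} \left(-4 + 3 + 32\right) 4 = \frac{1}{2} \cdot \frac{1}{2} \cdot 31 \cdot 4 = \frac{31}{4} \cdot 4 = 31$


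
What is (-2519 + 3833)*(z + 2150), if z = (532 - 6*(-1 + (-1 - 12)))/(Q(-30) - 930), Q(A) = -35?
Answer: 2725412076/965 ≈ 2.8243e+6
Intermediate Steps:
z = -616/965 (z = (532 - 6*(-1 + (-1 - 12)))/(-35 - 930) = (532 - 6*(-1 - 13))/(-965) = (532 - 6*(-14))*(-1/965) = (532 + 84)*(-1/965) = 616*(-1/965) = -616/965 ≈ -0.63834)
(-2519 + 3833)*(z + 2150) = (-2519 + 3833)*(-616/965 + 2150) = 1314*(2074134/965) = 2725412076/965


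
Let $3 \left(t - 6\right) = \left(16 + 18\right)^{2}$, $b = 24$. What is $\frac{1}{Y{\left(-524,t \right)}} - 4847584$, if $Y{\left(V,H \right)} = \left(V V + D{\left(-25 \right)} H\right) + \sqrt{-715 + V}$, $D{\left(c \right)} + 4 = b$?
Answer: $\frac{- 14542752 \sqrt{1239} + 4106911945469 i}{- 847208 i + 3 \sqrt{1239}} \approx -4.8476 \cdot 10^{6}$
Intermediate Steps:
$D{\left(c \right)} = 20$ ($D{\left(c \right)} = -4 + 24 = 20$)
$t = \frac{1174}{3}$ ($t = 6 + \frac{\left(16 + 18\right)^{2}}{3} = 6 + \frac{34^{2}}{3} = 6 + \frac{1}{3} \cdot 1156 = 6 + \frac{1156}{3} = \frac{1174}{3} \approx 391.33$)
$Y{\left(V,H \right)} = V^{2} + \sqrt{-715 + V} + 20 H$ ($Y{\left(V,H \right)} = \left(V V + 20 H\right) + \sqrt{-715 + V} = \left(V^{2} + 20 H\right) + \sqrt{-715 + V} = V^{2} + \sqrt{-715 + V} + 20 H$)
$\frac{1}{Y{\left(-524,t \right)}} - 4847584 = \frac{1}{\left(-524\right)^{2} + \sqrt{-715 - 524} + 20 \cdot \frac{1174}{3}} - 4847584 = \frac{1}{274576 + \sqrt{-1239} + \frac{23480}{3}} - 4847584 = \frac{1}{274576 + i \sqrt{1239} + \frac{23480}{3}} - 4847584 = \frac{1}{\frac{847208}{3} + i \sqrt{1239}} - 4847584 = -4847584 + \frac{1}{\frac{847208}{3} + i \sqrt{1239}}$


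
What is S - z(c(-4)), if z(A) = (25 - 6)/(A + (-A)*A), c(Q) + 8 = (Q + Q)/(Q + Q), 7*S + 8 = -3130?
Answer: -25085/56 ≈ -447.95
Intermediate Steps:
S = -3138/7 (S = -8/7 + (⅐)*(-3130) = -8/7 - 3130/7 = -3138/7 ≈ -448.29)
c(Q) = -7 (c(Q) = -8 + (Q + Q)/(Q + Q) = -8 + (2*Q)/((2*Q)) = -8 + (2*Q)*(1/(2*Q)) = -8 + 1 = -7)
z(A) = 19/(A - A²)
S - z(c(-4)) = -3138/7 - (-19)/((-7)*(-1 - 7)) = -3138/7 - (-19)*(-1)/(7*(-8)) = -3138/7 - (-19)*(-1)*(-1)/(7*8) = -3138/7 - 1*(-19/56) = -3138/7 + 19/56 = -25085/56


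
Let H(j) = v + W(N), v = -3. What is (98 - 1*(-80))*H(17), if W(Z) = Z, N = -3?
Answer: -1068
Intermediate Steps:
H(j) = -6 (H(j) = -3 - 3 = -6)
(98 - 1*(-80))*H(17) = (98 - 1*(-80))*(-6) = (98 + 80)*(-6) = 178*(-6) = -1068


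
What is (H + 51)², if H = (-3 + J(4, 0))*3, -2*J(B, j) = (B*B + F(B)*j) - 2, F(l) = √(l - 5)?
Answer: 441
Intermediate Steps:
F(l) = √(-5 + l)
J(B, j) = 1 - B²/2 - j*√(-5 + B)/2 (J(B, j) = -((B*B + √(-5 + B)*j) - 2)/2 = -((B² + j*√(-5 + B)) - 2)/2 = -(-2 + B² + j*√(-5 + B))/2 = 1 - B²/2 - j*√(-5 + B)/2)
H = -30 (H = (-3 + (1 - ½*4² - ½*0*√(-5 + 4)))*3 = (-3 + (1 - ½*16 - ½*0*√(-1)))*3 = (-3 + (1 - 8 - ½*0*I))*3 = (-3 + (1 - 8 + 0))*3 = (-3 - 7)*3 = -10*3 = -30)
(H + 51)² = (-30 + 51)² = 21² = 441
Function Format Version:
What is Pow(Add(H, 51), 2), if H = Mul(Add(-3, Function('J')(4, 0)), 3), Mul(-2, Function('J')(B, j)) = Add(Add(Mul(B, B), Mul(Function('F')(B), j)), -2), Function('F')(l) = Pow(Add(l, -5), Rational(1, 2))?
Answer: 441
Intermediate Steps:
Function('F')(l) = Pow(Add(-5, l), Rational(1, 2))
Function('J')(B, j) = Add(1, Mul(Rational(-1, 2), Pow(B, 2)), Mul(Rational(-1, 2), j, Pow(Add(-5, B), Rational(1, 2)))) (Function('J')(B, j) = Mul(Rational(-1, 2), Add(Add(Mul(B, B), Mul(Pow(Add(-5, B), Rational(1, 2)), j)), -2)) = Mul(Rational(-1, 2), Add(Add(Pow(B, 2), Mul(j, Pow(Add(-5, B), Rational(1, 2)))), -2)) = Mul(Rational(-1, 2), Add(-2, Pow(B, 2), Mul(j, Pow(Add(-5, B), Rational(1, 2))))) = Add(1, Mul(Rational(-1, 2), Pow(B, 2)), Mul(Rational(-1, 2), j, Pow(Add(-5, B), Rational(1, 2)))))
H = -30 (H = Mul(Add(-3, Add(1, Mul(Rational(-1, 2), Pow(4, 2)), Mul(Rational(-1, 2), 0, Pow(Add(-5, 4), Rational(1, 2))))), 3) = Mul(Add(-3, Add(1, Mul(Rational(-1, 2), 16), Mul(Rational(-1, 2), 0, Pow(-1, Rational(1, 2))))), 3) = Mul(Add(-3, Add(1, -8, Mul(Rational(-1, 2), 0, I))), 3) = Mul(Add(-3, Add(1, -8, 0)), 3) = Mul(Add(-3, -7), 3) = Mul(-10, 3) = -30)
Pow(Add(H, 51), 2) = Pow(Add(-30, 51), 2) = Pow(21, 2) = 441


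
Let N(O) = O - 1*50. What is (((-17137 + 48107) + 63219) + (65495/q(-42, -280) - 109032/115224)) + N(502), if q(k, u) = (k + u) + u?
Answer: 273214431101/2890202 ≈ 94531.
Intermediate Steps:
N(O) = -50 + O (N(O) = O - 50 = -50 + O)
q(k, u) = k + 2*u
(((-17137 + 48107) + 63219) + (65495/q(-42, -280) - 109032/115224)) + N(502) = (((-17137 + 48107) + 63219) + (65495/(-42 + 2*(-280)) - 109032/115224)) + (-50 + 502) = ((30970 + 63219) + (65495/(-42 - 560) - 109032*1/115224)) + 452 = (94189 + (65495/(-602) - 4543/4801)) + 452 = (94189 + (65495*(-1/602) - 4543/4801)) + 452 = (94189 + (-65495/602 - 4543/4801)) + 452 = (94189 - 317176381/2890202) + 452 = 271908059797/2890202 + 452 = 273214431101/2890202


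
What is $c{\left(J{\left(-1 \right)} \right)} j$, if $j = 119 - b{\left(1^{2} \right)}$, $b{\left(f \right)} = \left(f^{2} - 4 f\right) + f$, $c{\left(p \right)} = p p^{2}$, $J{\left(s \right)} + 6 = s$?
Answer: $-41503$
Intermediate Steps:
$J{\left(s \right)} = -6 + s$
$c{\left(p \right)} = p^{3}$
$b{\left(f \right)} = f^{2} - 3 f$
$j = 121$ ($j = 119 - 1^{2} \left(-3 + 1^{2}\right) = 119 - 1 \left(-3 + 1\right) = 119 - 1 \left(-2\right) = 119 - -2 = 119 + 2 = 121$)
$c{\left(J{\left(-1 \right)} \right)} j = \left(-6 - 1\right)^{3} \cdot 121 = \left(-7\right)^{3} \cdot 121 = \left(-343\right) 121 = -41503$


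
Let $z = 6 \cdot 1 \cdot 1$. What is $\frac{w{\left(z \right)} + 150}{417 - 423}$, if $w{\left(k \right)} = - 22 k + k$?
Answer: $-4$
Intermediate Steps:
$z = 6$ ($z = 6 \cdot 1 = 6$)
$w{\left(k \right)} = - 21 k$
$\frac{w{\left(z \right)} + 150}{417 - 423} = \frac{\left(-21\right) 6 + 150}{417 - 423} = \frac{-126 + 150}{-6} = 24 \left(- \frac{1}{6}\right) = -4$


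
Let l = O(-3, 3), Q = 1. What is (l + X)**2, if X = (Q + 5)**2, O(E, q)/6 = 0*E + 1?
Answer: 1764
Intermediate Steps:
O(E, q) = 6 (O(E, q) = 6*(0*E + 1) = 6*(0 + 1) = 6*1 = 6)
l = 6
X = 36 (X = (1 + 5)**2 = 6**2 = 36)
(l + X)**2 = (6 + 36)**2 = 42**2 = 1764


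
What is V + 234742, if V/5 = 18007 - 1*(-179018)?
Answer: 1219867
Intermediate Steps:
V = 985125 (V = 5*(18007 - 1*(-179018)) = 5*(18007 + 179018) = 5*197025 = 985125)
V + 234742 = 985125 + 234742 = 1219867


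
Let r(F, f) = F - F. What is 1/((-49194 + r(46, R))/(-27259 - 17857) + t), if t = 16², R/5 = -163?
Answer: 22558/5799445 ≈ 0.0038897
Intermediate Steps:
R = -815 (R = 5*(-163) = -815)
r(F, f) = 0
t = 256
1/((-49194 + r(46, R))/(-27259 - 17857) + t) = 1/((-49194 + 0)/(-27259 - 17857) + 256) = 1/(-49194/(-45116) + 256) = 1/(-49194*(-1/45116) + 256) = 1/(24597/22558 + 256) = 1/(5799445/22558) = 22558/5799445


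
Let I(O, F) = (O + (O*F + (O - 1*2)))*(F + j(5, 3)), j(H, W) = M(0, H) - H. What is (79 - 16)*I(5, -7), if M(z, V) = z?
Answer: 20412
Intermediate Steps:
j(H, W) = -H (j(H, W) = 0 - H = -H)
I(O, F) = (-5 + F)*(-2 + 2*O + F*O) (I(O, F) = (O + (O*F + (O - 1*2)))*(F - 1*5) = (O + (F*O + (O - 2)))*(F - 5) = (O + (F*O + (-2 + O)))*(-5 + F) = (O + (-2 + O + F*O))*(-5 + F) = (-2 + 2*O + F*O)*(-5 + F) = (-5 + F)*(-2 + 2*O + F*O))
(79 - 16)*I(5, -7) = (79 - 16)*(10 - 10*5 - 2*(-7) + 5*(-7)**2 - 3*(-7)*5) = 63*(10 - 50 + 14 + 5*49 + 105) = 63*(10 - 50 + 14 + 245 + 105) = 63*324 = 20412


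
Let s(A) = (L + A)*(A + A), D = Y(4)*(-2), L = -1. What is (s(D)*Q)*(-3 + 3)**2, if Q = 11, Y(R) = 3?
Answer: 0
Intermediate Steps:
D = -6 (D = 3*(-2) = -6)
s(A) = 2*A*(-1 + A) (s(A) = (-1 + A)*(A + A) = (-1 + A)*(2*A) = 2*A*(-1 + A))
(s(D)*Q)*(-3 + 3)**2 = ((2*(-6)*(-1 - 6))*11)*(-3 + 3)**2 = ((2*(-6)*(-7))*11)*0**2 = (84*11)*0 = 924*0 = 0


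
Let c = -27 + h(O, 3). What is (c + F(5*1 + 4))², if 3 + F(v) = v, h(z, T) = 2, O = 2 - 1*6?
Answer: 361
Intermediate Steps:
O = -4 (O = 2 - 6 = -4)
F(v) = -3 + v
c = -25 (c = -27 + 2 = -25)
(c + F(5*1 + 4))² = (-25 + (-3 + (5*1 + 4)))² = (-25 + (-3 + (5 + 4)))² = (-25 + (-3 + 9))² = (-25 + 6)² = (-19)² = 361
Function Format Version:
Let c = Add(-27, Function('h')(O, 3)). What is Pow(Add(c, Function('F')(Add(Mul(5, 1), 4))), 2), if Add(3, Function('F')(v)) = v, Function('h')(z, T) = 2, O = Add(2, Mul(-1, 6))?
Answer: 361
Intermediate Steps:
O = -4 (O = Add(2, -6) = -4)
Function('F')(v) = Add(-3, v)
c = -25 (c = Add(-27, 2) = -25)
Pow(Add(c, Function('F')(Add(Mul(5, 1), 4))), 2) = Pow(Add(-25, Add(-3, Add(Mul(5, 1), 4))), 2) = Pow(Add(-25, Add(-3, Add(5, 4))), 2) = Pow(Add(-25, Add(-3, 9)), 2) = Pow(Add(-25, 6), 2) = Pow(-19, 2) = 361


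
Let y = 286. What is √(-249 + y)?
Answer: √37 ≈ 6.0828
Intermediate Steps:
√(-249 + y) = √(-249 + 286) = √37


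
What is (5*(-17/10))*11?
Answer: -187/2 ≈ -93.500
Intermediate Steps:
(5*(-17/10))*11 = -17/2*11 = -187/2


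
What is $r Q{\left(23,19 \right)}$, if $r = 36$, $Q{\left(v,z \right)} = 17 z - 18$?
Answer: $10980$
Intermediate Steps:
$Q{\left(v,z \right)} = -18 + 17 z$
$r Q{\left(23,19 \right)} = 36 \left(-18 + 17 \cdot 19\right) = 36 \left(-18 + 323\right) = 36 \cdot 305 = 10980$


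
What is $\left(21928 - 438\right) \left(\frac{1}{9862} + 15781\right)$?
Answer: $\frac{1672268236135}{4931} \approx 3.3913 \cdot 10^{8}$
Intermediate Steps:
$\left(21928 - 438\right) \left(\frac{1}{9862} + 15781\right) = 21490 \left(\frac{1}{9862} + 15781\right) = 21490 \cdot \frac{155632223}{9862} = \frac{1672268236135}{4931}$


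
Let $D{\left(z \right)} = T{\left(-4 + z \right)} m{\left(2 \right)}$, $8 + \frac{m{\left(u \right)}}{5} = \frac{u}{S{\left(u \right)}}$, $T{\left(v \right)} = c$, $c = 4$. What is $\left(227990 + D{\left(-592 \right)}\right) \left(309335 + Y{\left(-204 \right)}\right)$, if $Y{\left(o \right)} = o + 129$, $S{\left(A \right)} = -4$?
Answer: $70455613200$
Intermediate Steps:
$T{\left(v \right)} = 4$
$Y{\left(o \right)} = 129 + o$
$m{\left(u \right)} = -40 - \frac{5 u}{4}$ ($m{\left(u \right)} = -40 + 5 \frac{u}{-4} = -40 + 5 u \left(- \frac{1}{4}\right) = -40 + 5 \left(- \frac{u}{4}\right) = -40 - \frac{5 u}{4}$)
$D{\left(z \right)} = -170$ ($D{\left(z \right)} = 4 \left(-40 - \frac{5}{2}\right) = 4 \left(- \frac{85}{2}\right) = -170$)
$\left(227990 + D{\left(-592 \right)}\right) \left(309335 + Y{\left(-204 \right)}\right) = \left(227990 - 170\right) \left(309335 + \left(129 - 204\right)\right) = 227820 \left(309335 - 75\right) = 227820 \cdot 309260 = 70455613200$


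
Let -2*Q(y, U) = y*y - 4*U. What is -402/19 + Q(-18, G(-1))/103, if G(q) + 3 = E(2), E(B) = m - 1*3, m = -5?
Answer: -44902/1957 ≈ -22.944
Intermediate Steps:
E(B) = -8 (E(B) = -5 - 1*3 = -5 - 3 = -8)
G(q) = -11 (G(q) = -3 - 8 = -11)
Q(y, U) = 2*U - y²/2 (Q(y, U) = -(y*y - 4*U)/2 = -(y² - 4*U)/2 = 2*U - y²/2)
-402/19 + Q(-18, G(-1))/103 = -402/19 + (2*(-11) - ½*(-18)²)/103 = -402*1/19 + (-22 - ½*324)*(1/103) = -402/19 + (-22 - 162)*(1/103) = -402/19 - 184*1/103 = -402/19 - 184/103 = -44902/1957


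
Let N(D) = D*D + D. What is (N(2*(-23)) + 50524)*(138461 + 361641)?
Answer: 26302364588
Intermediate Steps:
N(D) = D + D² (N(D) = D² + D = D + D²)
(N(2*(-23)) + 50524)*(138461 + 361641) = ((2*(-23))*(1 + 2*(-23)) + 50524)*(138461 + 361641) = (-46*(1 - 46) + 50524)*500102 = (-46*(-45) + 50524)*500102 = (2070 + 50524)*500102 = 52594*500102 = 26302364588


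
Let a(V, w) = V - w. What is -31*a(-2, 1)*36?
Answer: 3348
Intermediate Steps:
-31*a(-2, 1)*36 = -31*(-2 - 1*1)*36 = -31*(-2 - 1)*36 = -31*(-3)*36 = 93*36 = 3348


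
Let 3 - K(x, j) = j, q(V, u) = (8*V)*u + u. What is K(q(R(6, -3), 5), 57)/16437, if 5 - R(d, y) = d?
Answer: -18/5479 ≈ -0.0032853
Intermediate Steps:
R(d, y) = 5 - d
q(V, u) = u + 8*V*u (q(V, u) = 8*V*u + u = u + 8*V*u)
K(x, j) = 3 - j
K(q(R(6, -3), 5), 57)/16437 = (3 - 1*57)/16437 = (3 - 57)*(1/16437) = -54*1/16437 = -18/5479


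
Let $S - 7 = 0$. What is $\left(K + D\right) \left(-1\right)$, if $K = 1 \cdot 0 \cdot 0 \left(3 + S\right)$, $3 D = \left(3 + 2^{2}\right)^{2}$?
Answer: $- \frac{49}{3} \approx -16.333$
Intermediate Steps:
$S = 7$ ($S = 7 + 0 = 7$)
$D = \frac{49}{3}$ ($D = \frac{\left(3 + 2^{2}\right)^{2}}{3} = \frac{\left(3 + 4\right)^{2}}{3} = \frac{7^{2}}{3} = \frac{1}{3} \cdot 49 = \frac{49}{3} \approx 16.333$)
$K = 0$ ($K = 1 \cdot 0 \cdot 0 \left(3 + 7\right) = 0 \cdot 0 \cdot 10 = 0 \cdot 0 = 0$)
$\left(K + D\right) \left(-1\right) = \left(0 + \frac{49}{3}\right) \left(-1\right) = \frac{49}{3} \left(-1\right) = - \frac{49}{3}$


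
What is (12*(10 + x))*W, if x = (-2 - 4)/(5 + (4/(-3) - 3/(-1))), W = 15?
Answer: 1638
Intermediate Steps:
x = -9/10 (x = -6/(5 + (4*(-⅓) - 3*(-1))) = -6/(5 + (-4/3 + 3)) = -6/(5 + 5/3) = -6/20/3 = -6*3/20 = -9/10 ≈ -0.90000)
(12*(10 + x))*W = (12*(10 - 9/10))*15 = (12*(91/10))*15 = (546/5)*15 = 1638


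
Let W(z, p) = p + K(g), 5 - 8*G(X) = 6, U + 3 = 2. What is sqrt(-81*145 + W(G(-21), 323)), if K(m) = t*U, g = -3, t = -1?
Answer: 9*I*sqrt(141) ≈ 106.87*I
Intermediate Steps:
U = -1 (U = -3 + 2 = -1)
G(X) = -1/8 (G(X) = 5/8 - 1/8*6 = 5/8 - 3/4 = -1/8)
K(m) = 1 (K(m) = -1*(-1) = 1)
W(z, p) = 1 + p (W(z, p) = p + 1 = 1 + p)
sqrt(-81*145 + W(G(-21), 323)) = sqrt(-81*145 + (1 + 323)) = sqrt(-11745 + 324) = sqrt(-11421) = 9*I*sqrt(141)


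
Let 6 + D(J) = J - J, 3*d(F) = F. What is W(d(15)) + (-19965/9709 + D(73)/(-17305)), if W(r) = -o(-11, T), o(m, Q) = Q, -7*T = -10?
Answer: -585456421/168014245 ≈ -3.4846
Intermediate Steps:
T = 10/7 (T = -1/7*(-10) = 10/7 ≈ 1.4286)
d(F) = F/3
D(J) = -6 (D(J) = -6 + (J - J) = -6 + 0 = -6)
W(r) = -10/7 (W(r) = -1*10/7 = -10/7)
W(d(15)) + (-19965/9709 + D(73)/(-17305)) = -10/7 + (-19965/9709 - 6/(-17305)) = -10/7 + (-19965*1/9709 - 6*(-1/17305)) = -10/7 + (-19965/9709 + 6/17305) = -10/7 - 345436071/168014245 = -585456421/168014245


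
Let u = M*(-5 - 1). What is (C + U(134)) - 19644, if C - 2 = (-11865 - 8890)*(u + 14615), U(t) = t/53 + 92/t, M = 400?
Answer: -900327513401/3551 ≈ -2.5354e+8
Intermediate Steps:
u = -2400 (u = 400*(-5 - 1) = 400*(-6) = -2400)
U(t) = 92/t + t/53 (U(t) = t*(1/53) + 92/t = t/53 + 92/t = 92/t + t/53)
C = -253522323 (C = 2 + (-11865 - 8890)*(-2400 + 14615) = 2 - 20755*12215 = 2 - 253522325 = -253522323)
(C + U(134)) - 19644 = (-253522323 + (92/134 + (1/53)*134)) - 19644 = (-253522323 + (92*(1/134) + 134/53)) - 19644 = (-253522323 + (46/67 + 134/53)) - 19644 = (-253522323 + 11416/3551) - 19644 = -900257757557/3551 - 19644 = -900327513401/3551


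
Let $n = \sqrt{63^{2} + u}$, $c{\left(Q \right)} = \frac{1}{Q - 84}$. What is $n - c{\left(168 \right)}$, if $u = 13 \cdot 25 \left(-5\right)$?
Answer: $- \frac{1}{84} + 2 \sqrt{586} \approx 48.403$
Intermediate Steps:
$u = -1625$ ($u = 325 \left(-5\right) = -1625$)
$c{\left(Q \right)} = \frac{1}{-84 + Q}$
$n = 2 \sqrt{586}$ ($n = \sqrt{63^{2} - 1625} = \sqrt{3969 - 1625} = \sqrt{2344} = 2 \sqrt{586} \approx 48.415$)
$n - c{\left(168 \right)} = 2 \sqrt{586} - \frac{1}{-84 + 168} = 2 \sqrt{586} - \frac{1}{84} = - \frac{1}{84} + 2 \sqrt{586}$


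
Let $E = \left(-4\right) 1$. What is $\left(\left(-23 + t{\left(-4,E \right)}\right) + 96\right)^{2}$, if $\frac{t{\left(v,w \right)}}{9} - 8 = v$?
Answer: $11881$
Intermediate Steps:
$E = -4$
$t{\left(v,w \right)} = 72 + 9 v$
$\left(\left(-23 + t{\left(-4,E \right)}\right) + 96\right)^{2} = \left(\left(-23 + \left(72 + 9 \left(-4\right)\right)\right) + 96\right)^{2} = \left(\left(-23 + \left(72 - 36\right)\right) + 96\right)^{2} = \left(\left(-23 + 36\right) + 96\right)^{2} = \left(13 + 96\right)^{2} = 109^{2} = 11881$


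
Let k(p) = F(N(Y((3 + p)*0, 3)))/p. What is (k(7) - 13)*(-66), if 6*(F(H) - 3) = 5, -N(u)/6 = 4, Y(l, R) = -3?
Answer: 5753/7 ≈ 821.86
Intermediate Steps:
N(u) = -24 (N(u) = -6*4 = -24)
F(H) = 23/6 (F(H) = 3 + (⅙)*5 = 3 + ⅚ = 23/6)
k(p) = 23/(6*p)
(k(7) - 13)*(-66) = ((23/6)/7 - 13)*(-66) = ((23/6)*(⅐) - 13)*(-66) = (23/42 - 13)*(-66) = -523/42*(-66) = 5753/7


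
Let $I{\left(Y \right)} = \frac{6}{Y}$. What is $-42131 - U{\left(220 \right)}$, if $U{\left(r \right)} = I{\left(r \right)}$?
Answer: $- \frac{4634413}{110} \approx -42131.0$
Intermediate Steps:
$U{\left(r \right)} = \frac{6}{r}$
$-42131 - U{\left(220 \right)} = -42131 - \frac{6}{220} = -42131 - 6 \cdot \frac{1}{220} = -42131 - \frac{3}{110} = - \frac{4634413}{110}$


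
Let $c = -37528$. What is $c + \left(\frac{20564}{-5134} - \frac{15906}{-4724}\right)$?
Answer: $- \frac{227545666845}{6063254} \approx -37529.0$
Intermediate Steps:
$c + \left(\frac{20564}{-5134} - \frac{15906}{-4724}\right) = -37528 + \left(\frac{20564}{-5134} - \frac{15906}{-4724}\right) = -37528 + \left(20564 \left(- \frac{1}{5134}\right) - - \frac{7953}{2362}\right) = -37528 + \left(- \frac{10282}{2567} + \frac{7953}{2362}\right) = -37528 - \frac{3870733}{6063254} = - \frac{227545666845}{6063254}$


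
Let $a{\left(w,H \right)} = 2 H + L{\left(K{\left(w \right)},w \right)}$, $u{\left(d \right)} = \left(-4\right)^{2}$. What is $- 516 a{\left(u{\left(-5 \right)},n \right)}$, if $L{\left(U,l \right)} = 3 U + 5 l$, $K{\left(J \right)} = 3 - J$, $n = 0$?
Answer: $-21156$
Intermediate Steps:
$u{\left(d \right)} = 16$
$a{\left(w,H \right)} = 9 + 2 H + 2 w$ ($a{\left(w,H \right)} = 2 H + \left(3 \left(3 - w\right) + 5 w\right) = 2 H + \left(\left(9 - 3 w\right) + 5 w\right) = 2 H + \left(9 + 2 w\right) = 9 + 2 H + 2 w$)
$- 516 a{\left(u{\left(-5 \right)},n \right)} = - 516 \left(9 + 2 \cdot 0 + 2 \cdot 16\right) = - 516 \left(9 + 0 + 32\right) = \left(-516\right) 41 = -21156$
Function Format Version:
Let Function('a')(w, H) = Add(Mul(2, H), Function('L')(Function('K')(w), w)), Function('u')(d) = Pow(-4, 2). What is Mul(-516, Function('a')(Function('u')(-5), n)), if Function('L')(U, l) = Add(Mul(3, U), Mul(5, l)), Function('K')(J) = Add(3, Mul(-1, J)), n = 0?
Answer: -21156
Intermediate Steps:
Function('u')(d) = 16
Function('a')(w, H) = Add(9, Mul(2, H), Mul(2, w)) (Function('a')(w, H) = Add(Mul(2, H), Add(Mul(3, Add(3, Mul(-1, w))), Mul(5, w))) = Add(Mul(2, H), Add(Add(9, Mul(-3, w)), Mul(5, w))) = Add(Mul(2, H), Add(9, Mul(2, w))) = Add(9, Mul(2, H), Mul(2, w)))
Mul(-516, Function('a')(Function('u')(-5), n)) = Mul(-516, Add(9, Mul(2, 0), Mul(2, 16))) = Mul(-516, Add(9, 0, 32)) = Mul(-516, 41) = -21156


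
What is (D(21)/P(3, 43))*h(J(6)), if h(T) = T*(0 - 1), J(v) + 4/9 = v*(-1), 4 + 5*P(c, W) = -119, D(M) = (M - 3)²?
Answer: -3480/41 ≈ -84.878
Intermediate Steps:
D(M) = (-3 + M)²
P(c, W) = -123/5 (P(c, W) = -⅘ + (⅕)*(-119) = -⅘ - 119/5 = -123/5)
J(v) = -4/9 - v (J(v) = -4/9 + v*(-1) = -4/9 - v)
h(T) = -T (h(T) = T*(-1) = -T)
(D(21)/P(3, 43))*h(J(6)) = ((-3 + 21)²/(-123/5))*(-(-4/9 - 1*6)) = (18²*(-5/123))*(-(-4/9 - 6)) = (324*(-5/123))*(-1*(-58/9)) = -540/41*58/9 = -3480/41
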